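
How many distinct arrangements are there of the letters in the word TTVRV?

Letter multiplicities in TTVRV: R×1, T×2, V×2.
The number of distinct arrangements is 5!/(2!·2!) = 120/4 = 30.

30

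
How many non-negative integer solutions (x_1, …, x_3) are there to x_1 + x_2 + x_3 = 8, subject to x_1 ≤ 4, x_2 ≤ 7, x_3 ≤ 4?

By stars and bars, unrestricted non-negative solutions to x_1+…+x_3 = 8 number C(8+2,2) = 45.
Subtract solutions that violate a single cap (substitute x_i' = x_i − (cap_i+1)): x_1 ≥ 5 gives C(5,2) = 10; x_2 ≥ 8 gives C(2,2) = 1; x_3 ≥ 5 gives C(5,2) = 10. Together 21.
No two caps can be exceeded simultaneously, so the pair terms are all 0.
By inclusion–exclusion the count is 45 − 21 + 0 = 24.

24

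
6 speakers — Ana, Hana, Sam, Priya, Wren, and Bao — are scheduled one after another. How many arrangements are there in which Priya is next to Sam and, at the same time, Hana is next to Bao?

Treat {Priya,Sam} as one block (2 orders) and {Hana,Bao} as another (2 orders).
That leaves 4 units to arrange: 2 × 2 × 4! = 4 × 24 = 96.

96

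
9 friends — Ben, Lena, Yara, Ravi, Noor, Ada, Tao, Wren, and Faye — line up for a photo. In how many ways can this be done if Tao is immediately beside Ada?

80640

Treat {Tao, Ada} as a single unit. There are 8 units to order, and the pair itself can be ordered 2 ways.
So the count is 2·(8)! = 80640.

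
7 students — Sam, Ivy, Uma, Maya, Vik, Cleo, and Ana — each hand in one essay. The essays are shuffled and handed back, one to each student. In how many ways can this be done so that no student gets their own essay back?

Count assignments avoiding every fixed point. For any j of the 7 students fixed to their own essay, the other 7−j can be arranged in (7−j)! ways.
By inclusion–exclusion this is Σ_{j=0}^{7} (−1)^j C(7,j)·(7−j)!.
Computing: 5040 − 5040 + 2520 − 840 + 210 − 42 + 7 − 1 = 1854.

1854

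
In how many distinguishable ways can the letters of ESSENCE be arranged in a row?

Letter multiplicities in ESSENCE: C×1, E×3, N×1, S×2.
The number of distinct arrangements is 7!/(3!·2!) = 5040/12 = 420.

420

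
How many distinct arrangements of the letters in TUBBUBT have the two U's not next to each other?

150

Total arrangements of TUBBUBT: 7!/(3!·2!·2!) = 210.
Arrangements with the U's together: treat UU as one letter, giving (6)!/(3!·2!) = 60.
Hence 210 − 60 = 150.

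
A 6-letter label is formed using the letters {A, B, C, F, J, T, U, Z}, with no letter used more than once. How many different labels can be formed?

Choose and order 6 of the 8 symbols: the first letter has 8 options, the next 7, and so on down to 3.
That product is 8 × 7 × 6 × 5 × 4 × 3 = 20160.

20160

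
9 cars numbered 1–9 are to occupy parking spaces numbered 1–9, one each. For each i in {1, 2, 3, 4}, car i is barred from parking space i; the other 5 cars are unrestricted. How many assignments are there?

229080

Let Aᵢ (for 1 ≤ i ≤ 4) be the placements that put car i in its forbidden parking space. Any j of these fix j positions, leaving (9−j)! ways to fill the rest, and there are C(4,j) ways to pick which j.
By inclusion–exclusion, the number of valid placements is Σ_{j=0}^{4} (−1)^j C(4,j)·(9−j)!.
Computing: 362880 − 161280 + 30240 − 2880 + 120 = 229080.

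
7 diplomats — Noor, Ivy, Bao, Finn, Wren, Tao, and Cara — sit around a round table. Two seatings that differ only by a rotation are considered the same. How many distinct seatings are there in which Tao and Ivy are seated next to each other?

Glue Tao and Ivy into a block (2 internal orders). Seating 6 units around a circle gives (5)! arrangements.
So 2 × (5)! = 2 × 120 = 240.

240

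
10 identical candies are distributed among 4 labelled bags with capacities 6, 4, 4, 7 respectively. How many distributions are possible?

By stars and bars, unrestricted non-negative solutions to x_1+…+x_4 = 10 number C(10+3,3) = 286.
Subtract solutions that violate a single cap (substitute x_i' = x_i − (cap_i+1)): x_1 ≥ 7 gives C(6,3) = 20; x_2 ≥ 5 gives C(8,3) = 56; x_3 ≥ 5 gives C(8,3) = 56; x_4 ≥ 8 gives C(5,3) = 10. Together 142.
Add back pairs where two caps are both exceeded: 0 + 0 + 0 + 1 + 0 + 0 = 1.
By inclusion–exclusion the count is 286 − 142 + 1 = 145.

145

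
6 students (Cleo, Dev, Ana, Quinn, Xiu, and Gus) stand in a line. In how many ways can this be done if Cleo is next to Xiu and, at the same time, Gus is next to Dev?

96

Treat {Cleo,Xiu} as one block (2 orders) and {Gus,Dev} as another (2 orders).
That leaves 4 units to arrange: 2 × 2 × 4! = 4 × 24 = 96.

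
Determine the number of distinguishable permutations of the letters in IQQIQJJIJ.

1680

IQQIQJJIJ has 9 letters with I appearing 3 times, J appearing 3 times, and Q appearing 3 times.
Dividing 9! = 362880 by 3!·3!·3! = 216 for the repeated letters gives 1680.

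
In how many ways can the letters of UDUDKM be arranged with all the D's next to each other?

Treat the 2 copies of D as a single block. The multiset to arrange is then {DD, K, M, U, U}, 5 items in all.
That gives (5)!/(2!) = 60 arrangements.

60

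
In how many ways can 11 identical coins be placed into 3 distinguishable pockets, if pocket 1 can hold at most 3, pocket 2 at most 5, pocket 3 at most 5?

Without the upper bounds there are C(13,2) = 78 ways to split 11 among 3 pockets.
Subtract solutions that violate a single cap (substitute x_i' = x_i − (cap_i+1)): x_1 ≥ 4 gives C(9,2) = 36; x_2 ≥ 6 gives C(7,2) = 21; x_3 ≥ 6 gives C(7,2) = 21. Together 78.
Add back pairs where two caps are both exceeded: 3 + 3 + 0 = 6.
By inclusion–exclusion the count is 78 − 78 + 6 = 6.

6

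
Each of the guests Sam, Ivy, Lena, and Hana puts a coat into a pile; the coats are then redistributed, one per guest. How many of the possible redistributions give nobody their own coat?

Let Aᵢ be the assignments in which guest i gets their own coat. We want the size of the complement of A₁∪…∪A_4.
By inclusion–exclusion this is Σ_{j=0}^{4} (−1)^j C(4,j)·(4−j)!.
Computing: 24 − 24 + 12 − 4 + 1 = 9.

9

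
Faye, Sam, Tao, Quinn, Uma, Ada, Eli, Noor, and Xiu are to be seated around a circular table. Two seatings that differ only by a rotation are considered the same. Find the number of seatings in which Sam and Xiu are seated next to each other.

10080

Glue Sam and Xiu into a block (2 internal orders). Seating 8 units around a circle gives (7)! arrangements.
So 2 × (7)! = 2 × 5040 = 10080.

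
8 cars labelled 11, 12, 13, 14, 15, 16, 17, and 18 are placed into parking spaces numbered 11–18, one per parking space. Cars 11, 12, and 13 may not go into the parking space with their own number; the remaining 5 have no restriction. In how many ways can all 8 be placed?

Let Aᵢ (for i ∈ {11, 12, 13}) be the placements that put car i in its forbidden parking space. Any j of these fix j positions, leaving (8−j)! ways to fill the rest, and there are C(3,j) ways to pick which j.
By inclusion–exclusion, the number of valid placements is Σ_{j=0}^{3} (−1)^j C(3,j)·(8−j)!.
Computing: 40320 − 15120 + 2160 − 120 = 27240.

27240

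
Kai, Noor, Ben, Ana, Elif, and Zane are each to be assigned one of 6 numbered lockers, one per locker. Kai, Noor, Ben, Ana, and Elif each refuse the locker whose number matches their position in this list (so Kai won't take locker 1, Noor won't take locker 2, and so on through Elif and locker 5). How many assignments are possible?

Let Aᵢ (for 1 ≤ i ≤ 5) be the placements that put person i in their forbidden locker. Any j of these fix j positions, leaving (6−j)! ways to fill the rest, and there are C(5,j) ways to pick which j.
By inclusion–exclusion, the number of valid placements is Σ_{j=0}^{5} (−1)^j C(5,j)·(6−j)!.
Computing: 720 − 600 + 240 − 60 + 10 − 1 = 309.

309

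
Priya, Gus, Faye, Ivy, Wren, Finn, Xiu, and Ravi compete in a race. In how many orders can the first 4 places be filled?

1680

There are 8 choices for 1st place, 7 for 2nd, and so on down to 5 for position 4.
That gives 8 × 7 × 6 × 5 = 1680.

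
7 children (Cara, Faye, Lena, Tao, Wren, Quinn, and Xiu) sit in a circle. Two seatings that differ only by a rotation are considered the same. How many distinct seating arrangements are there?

Seat Cara anywhere (absorbing the rotational symmetry), then permute the other 6: (6)! = 720.

720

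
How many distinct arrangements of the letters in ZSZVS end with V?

With the last slot taken by V, it remains to arrange the other 4 letters (ZSZS).
Those 4 letters have S appearing twice and Z appearing twice, giving (4)!/(2!·2!) = 6.

6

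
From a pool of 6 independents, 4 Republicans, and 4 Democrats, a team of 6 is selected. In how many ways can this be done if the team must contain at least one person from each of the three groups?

Total 6-person selections from all 14: C(14,6) = 3003.
Selections missing a whole group: no independents → C(8,6) = 28; no Republicans → C(10,6) = 210; no Democrats → C(10,6) = 210.
Add back selections omitting two groups (i.e. drawn from a single group): C(6,6) + C(4,6) + C(4,6) = 1.
By inclusion–exclusion: 3003 − 448 + 1 = 2556.

2556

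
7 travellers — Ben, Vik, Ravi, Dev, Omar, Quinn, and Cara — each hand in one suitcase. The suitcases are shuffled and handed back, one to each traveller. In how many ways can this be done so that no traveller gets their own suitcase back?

1854

Count assignments avoiding every fixed point. For any j of the 7 travellers fixed to their own suitcase, the other 7−j can be arranged in (7−j)! ways.
By inclusion–exclusion this is Σ_{j=0}^{7} (−1)^j C(7,j)·(7−j)!.
Computing: 5040 − 5040 + 2520 − 840 + 210 − 42 + 7 − 1 = 1854.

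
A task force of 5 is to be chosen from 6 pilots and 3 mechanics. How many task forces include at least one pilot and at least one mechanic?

120

Unrestricted: C(9,5) = 126 ways to pick any 5 of the 9.
Subtract selections that omit an entire group: no pilots → C(3,5) = 0; no mechanics → C(6,5) = 6.
Both groups omitted at once is impossible, so 126 − 6 = 120.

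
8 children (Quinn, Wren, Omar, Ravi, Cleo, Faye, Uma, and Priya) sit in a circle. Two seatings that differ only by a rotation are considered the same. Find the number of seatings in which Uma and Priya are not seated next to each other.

All circular seatings of 8 people number (7)! = 5040.
Those with Uma next to Priya: fuse the pair into one unit and seat 7 units around a circle — 2·(6)! = 1440.
Subtracting, 5040 − 1440 = 3600.

3600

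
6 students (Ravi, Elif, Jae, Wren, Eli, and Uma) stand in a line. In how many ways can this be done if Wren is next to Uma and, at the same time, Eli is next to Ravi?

96

Treat {Wren,Uma} as one block (2 orders) and {Eli,Ravi} as another (2 orders).
That leaves 4 units to arrange: 2 × 2 × 4! = 4 × 24 = 96.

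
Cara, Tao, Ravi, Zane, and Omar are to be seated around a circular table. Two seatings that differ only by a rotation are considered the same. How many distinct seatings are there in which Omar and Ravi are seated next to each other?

12

Glue Omar and Ravi into a block (2 internal orders). Seating 4 units around a circle gives (3)! arrangements.
So 2 × (3)! = 2 × 6 = 12.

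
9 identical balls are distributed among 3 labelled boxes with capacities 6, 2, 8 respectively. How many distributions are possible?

Ignoring the caps, the number of non-negative solutions to x_1+…+x_3 = 9 is C(11,2) = 55.
Subtract solutions that violate a single cap (substitute x_i' = x_i − (cap_i+1)): x_1 ≥ 7 gives C(4,2) = 6; x_2 ≥ 3 gives C(8,2) = 28; x_3 ≥ 9 gives C(2,2) = 1. Together 35.
No two caps can be exceeded simultaneously, so the pair terms are all 0.
By inclusion–exclusion the count is 55 − 35 + 0 = 20.

20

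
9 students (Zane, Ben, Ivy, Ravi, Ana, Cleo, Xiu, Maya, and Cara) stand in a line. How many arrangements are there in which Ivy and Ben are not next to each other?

282240

Of the 9! = 362880 arrangements, those with Ivy and Ben adjacent number 2 × 8! = 80640 (treat the pair as a block with 2 internal orders).
Complementary counting: 362880 − 80640 = 282240.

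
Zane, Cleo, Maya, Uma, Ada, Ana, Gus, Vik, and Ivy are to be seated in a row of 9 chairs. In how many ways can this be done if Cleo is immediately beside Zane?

80640

Glue Cleo and Zane into one block (2 internal orders), leaving 8 units to arrange in a row.
That gives 2 × 8! = 2 × 40320 = 80640.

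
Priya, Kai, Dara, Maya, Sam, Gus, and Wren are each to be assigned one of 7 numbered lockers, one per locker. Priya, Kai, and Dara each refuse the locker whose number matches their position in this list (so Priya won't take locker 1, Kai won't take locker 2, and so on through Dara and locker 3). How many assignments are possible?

3216

Let Aᵢ (for i ∈ {1, 2, 3}) be the placements that put person i in their forbidden locker. Any j of these fix j positions, leaving (7−j)! ways to fill the rest, and there are C(3,j) ways to pick which j.
By inclusion–exclusion, the number of valid placements is Σ_{j=0}^{3} (−1)^j C(3,j)·(7−j)!.
Computing: 5040 − 2160 + 360 − 24 = 3216.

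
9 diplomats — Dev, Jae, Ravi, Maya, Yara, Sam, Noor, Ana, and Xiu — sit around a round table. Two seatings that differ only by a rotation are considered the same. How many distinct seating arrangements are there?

Seat Dev anywhere (absorbing the rotational symmetry), then permute the other 8: (8)! = 40320.

40320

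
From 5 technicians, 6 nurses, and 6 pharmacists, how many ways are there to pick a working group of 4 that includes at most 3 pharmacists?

Split by how many pharmacists are chosen (0 through 3).
Sum: C(6,0)·C(11,4) + C(6,1)·C(11,3) + C(6,2)·C(11,2) + C(6,3)·C(11,1) = 330 + 990 + 825 + 220 = 2365.

2365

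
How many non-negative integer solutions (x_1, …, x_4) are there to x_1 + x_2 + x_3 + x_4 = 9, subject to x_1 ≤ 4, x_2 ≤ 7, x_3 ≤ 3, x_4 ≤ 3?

75

Without the upper bounds there are C(12,3) = 220 ways to split 9 among 4 variables.
Subtract solutions that violate a single cap (substitute x_i' = x_i − (cap_i+1)): x_1 ≥ 5 gives C(7,3) = 35; x_2 ≥ 8 gives C(4,3) = 4; x_3 ≥ 4 gives C(8,3) = 56; x_4 ≥ 4 gives C(8,3) = 56. Together 151.
Add back pairs where two caps are both exceeded: 0 + 1 + 1 + 0 + 0 + 4 = 6.
By inclusion–exclusion the count is 220 − 151 + 6 = 75.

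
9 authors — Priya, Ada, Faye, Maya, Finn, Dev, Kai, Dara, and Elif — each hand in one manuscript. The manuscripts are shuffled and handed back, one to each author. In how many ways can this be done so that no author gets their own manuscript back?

This is the derangement count D_9: permutations of 9 items with no fixed point.
By inclusion–exclusion this is Σ_{j=0}^{9} (−1)^j C(9,j)·(9−j)!.
Computing: 362880 − 362880 + 181440 − 60480 + 15120 − 3024 + 504 − 72 + 9 − 1 = 133496.

133496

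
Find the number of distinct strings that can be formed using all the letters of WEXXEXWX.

420

Letter multiplicities in WEXXEXWX: E×2, W×2, X×4.
Dividing 8! = 40320 by 4!·2!·2! = 96 for the repeated letters gives 420.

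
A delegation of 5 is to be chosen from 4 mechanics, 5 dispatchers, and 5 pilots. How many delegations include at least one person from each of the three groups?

With no constraint there are C(14,5) = 2002 possible selections.
Selections missing a whole group: no mechanics → C(10,5) = 252; no dispatchers → C(9,5) = 126; no pilots → C(9,5) = 126.
Add back selections omitting two groups (i.e. drawn from a single group): C(4,5) + C(5,5) + C(5,5) = 2.
By inclusion–exclusion: 2002 − 504 + 2 = 1500.

1500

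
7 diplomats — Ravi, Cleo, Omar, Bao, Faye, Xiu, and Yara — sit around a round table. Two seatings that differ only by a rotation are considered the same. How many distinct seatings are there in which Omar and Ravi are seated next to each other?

Glue Omar and Ravi into a block (2 internal orders). Seating 6 units around a circle gives (5)! arrangements.
So 2 × (5)! = 2 × 120 = 240.

240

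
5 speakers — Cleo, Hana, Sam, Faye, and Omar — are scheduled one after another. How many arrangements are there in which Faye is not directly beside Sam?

72

Of the 5! = 120 arrangements, those with Faye and Sam adjacent number 2 × 4! = 48 (treat the pair as a block with 2 internal orders).
So 120 − 48 = 72 arrangements keep them apart.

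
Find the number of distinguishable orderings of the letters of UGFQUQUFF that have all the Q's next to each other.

Treat the 2 copies of Q as a single block. The multiset to arrange is then {QQ, F, F, F, G, U, U, U}, 8 items in all.
That gives (8)!/(3!·3!) = 1120 arrangements.

1120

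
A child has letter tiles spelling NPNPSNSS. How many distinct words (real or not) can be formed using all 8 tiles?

560

The 8 letters of NPNPSNSS have repeats: N appearing 3 times, P appearing twice, and S appearing 3 times.
The number of distinct arrangements is 8!/(3!·3!·2!) = 40320/72 = 560.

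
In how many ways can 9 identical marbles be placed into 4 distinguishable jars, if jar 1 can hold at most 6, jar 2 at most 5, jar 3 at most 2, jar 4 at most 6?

Without the upper bounds there are C(12,3) = 220 ways to split 9 among 4 jars.
Subtract solutions that violate a single cap (substitute x_i' = x_i − (cap_i+1)): x_1 ≥ 7 gives C(5,3) = 10; x_2 ≥ 6 gives C(6,3) = 20; x_3 ≥ 3 gives C(9,3) = 84; x_4 ≥ 7 gives C(5,3) = 10. Together 124.
Add back pairs where two caps are both exceeded: 0 + 0 + 0 + 1 + 0 + 0 = 1.
By inclusion–exclusion the count is 220 − 124 + 1 = 97.

97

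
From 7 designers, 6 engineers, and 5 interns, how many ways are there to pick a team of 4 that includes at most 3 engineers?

3045

Split by how many engineers are chosen (0 through 3).
Sum: C(6,0)·C(12,4) + C(6,1)·C(12,3) + C(6,2)·C(12,2) + C(6,3)·C(12,1) = 495 + 1320 + 990 + 240 = 3045.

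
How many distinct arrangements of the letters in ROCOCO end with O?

With the last slot taken by O, it remains to arrange the other 5 letters (RCOCO).
Those 5 letters have C appearing twice and O appearing twice, giving (5)!/(2!·2!) = 30.

30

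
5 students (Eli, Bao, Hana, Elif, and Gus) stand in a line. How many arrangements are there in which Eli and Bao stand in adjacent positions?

Glue Eli and Bao into one block (2 internal orders), leaving 4 units to arrange in a row.
So the count is 2·(4)! = 48.

48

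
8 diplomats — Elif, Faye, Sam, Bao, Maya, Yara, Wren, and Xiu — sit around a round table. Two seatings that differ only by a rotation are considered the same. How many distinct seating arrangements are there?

5040

Seat Elif anywhere (absorbing the rotational symmetry), then permute the other 7: (7)! = 5040.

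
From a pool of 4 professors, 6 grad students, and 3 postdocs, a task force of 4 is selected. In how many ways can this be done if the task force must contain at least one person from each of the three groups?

Total 4-person selections from all 13: C(13,4) = 715.
Selections missing a whole group: no professors → C(9,4) = 126; no grad students → C(7,4) = 35; no postdocs → C(10,4) = 210.
Add back selections omitting two groups (i.e. drawn from a single group): C(4,4) + C(6,4) + C(3,4) = 16.
By inclusion–exclusion: 715 − 371 + 16 = 360.

360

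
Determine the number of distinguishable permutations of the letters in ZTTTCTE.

ZTTTCTE has 7 letters with T appearing 4 times.
The number of distinct arrangements is 7!/(4!) = 5040/24 = 210.

210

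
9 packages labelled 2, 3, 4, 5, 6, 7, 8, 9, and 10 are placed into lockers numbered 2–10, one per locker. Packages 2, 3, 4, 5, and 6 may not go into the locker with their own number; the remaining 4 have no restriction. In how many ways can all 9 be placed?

Let Aᵢ (for 2 ≤ i ≤ 6) be the placements that put package i in its forbidden locker. Any j of these fix j positions, leaving (9−j)! ways to fill the rest, and there are C(5,j) ways to pick which j.
By inclusion–exclusion, the number of valid placements is Σ_{j=0}^{5} (−1)^j C(5,j)·(9−j)!.
Computing: 362880 − 201600 + 50400 − 7200 + 600 − 24 = 205056.

205056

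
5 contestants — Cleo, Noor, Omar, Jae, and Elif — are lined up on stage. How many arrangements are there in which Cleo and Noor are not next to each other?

Of the 5! = 120 arrangements, those with Cleo and Noor adjacent number 2 × 4! = 48 (treat the pair as a block with 2 internal orders).
So 120 − 48 = 72 arrangements keep them apart.

72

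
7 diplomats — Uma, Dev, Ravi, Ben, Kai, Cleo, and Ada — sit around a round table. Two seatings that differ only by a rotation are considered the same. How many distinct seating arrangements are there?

720

Around a circle, 7 distinct people have 7!/7 = (6)! = 720 rotationally distinct seatings.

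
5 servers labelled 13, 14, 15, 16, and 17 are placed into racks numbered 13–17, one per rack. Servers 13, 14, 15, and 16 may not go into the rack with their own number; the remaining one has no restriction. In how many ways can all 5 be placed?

Let Aᵢ (for 13 ≤ i ≤ 16) be the placements that put server i in its forbidden rack. Any j of these fix j positions, leaving (5−j)! ways to fill the rest, and there are C(4,j) ways to pick which j.
By inclusion–exclusion, the number of valid placements is Σ_{j=0}^{4} (−1)^j C(4,j)·(5−j)!.
Computing: 120 − 96 + 36 − 8 + 1 = 53.

53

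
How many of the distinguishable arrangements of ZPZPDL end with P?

With the last slot taken by P, it remains to arrange the other 5 letters (ZZPDL).
Those 5 letters have Z appearing twice, giving (5)!/(2!) = 60.

60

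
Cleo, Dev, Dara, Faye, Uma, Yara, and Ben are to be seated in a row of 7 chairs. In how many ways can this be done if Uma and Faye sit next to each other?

Glue Uma and Faye into one block (2 internal orders), leaving 6 units to arrange in a row.
So the count is 2·(6)! = 1440.

1440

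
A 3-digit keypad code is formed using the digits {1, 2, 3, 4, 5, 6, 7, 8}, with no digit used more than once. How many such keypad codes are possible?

With no repetition, fill the 3 digits in order: 8 choices, then 7, down to 6.
That product is 8 × 7 × 6 = 336.

336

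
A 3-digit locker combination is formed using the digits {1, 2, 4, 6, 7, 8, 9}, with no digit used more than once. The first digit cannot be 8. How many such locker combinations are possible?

The first digit has 7−1 = 6 choices (anything except 8).
The remaining 2 digits are filled from the other 6 symbols without repetition: 6 × 5 = 30.
Total: 6 × 30 = 180.

180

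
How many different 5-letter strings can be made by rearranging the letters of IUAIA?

30

IUAIA has 5 letters with A appearing twice and I appearing twice.
Dividing 5! = 120 by 2!·2! = 4 for the repeated letters gives 30.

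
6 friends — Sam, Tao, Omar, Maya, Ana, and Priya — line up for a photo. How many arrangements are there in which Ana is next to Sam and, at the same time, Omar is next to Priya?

Treat {Ana,Sam} as one block (2 orders) and {Omar,Priya} as another (2 orders).
That leaves 4 units to arrange: 2 × 2 × 4! = 4 × 24 = 96.

96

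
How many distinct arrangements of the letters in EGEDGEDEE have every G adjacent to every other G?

168

Treat the 2 copies of G as a single block. The multiset to arrange is then {GG, D, D, E, E, E, E, E}, 8 items in all.
That gives (8)!/(5!·2!) = 168 arrangements.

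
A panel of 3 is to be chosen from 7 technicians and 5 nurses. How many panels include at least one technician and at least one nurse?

Unrestricted: C(12,3) = 220 ways to pick any 3 of the 12.
Selections missing a whole group: no technicians → C(5,3) = 10; no nurses → C(7,3) = 35.
Both groups omitted at once is impossible, so 220 − 45 = 175.

175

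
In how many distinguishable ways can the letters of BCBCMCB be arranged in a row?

140

Letter multiplicities in BCBCMCB: B×3, C×3, M×1.
Dividing 7! = 5040 by 3!·3! = 36 for the repeated letters gives 140.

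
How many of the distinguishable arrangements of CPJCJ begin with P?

Fix P in the first position and arrange the remaining 4 letters.
Those 4 letters have C appearing twice and J appearing twice, giving (4)!/(2!·2!) = 6.

6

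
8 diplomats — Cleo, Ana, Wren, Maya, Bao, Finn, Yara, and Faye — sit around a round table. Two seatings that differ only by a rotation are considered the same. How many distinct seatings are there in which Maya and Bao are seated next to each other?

Glue Maya and Bao into a block (2 internal orders). Seating 7 units around a circle gives (6)! arrangements.
So 2 × (6)! = 2 × 720 = 1440.

1440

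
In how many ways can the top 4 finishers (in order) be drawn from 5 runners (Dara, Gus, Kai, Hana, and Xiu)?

This is an ordered selection of 4 from 5: P(5,4).
That gives 5 × 4 × 3 × 2 = 120.

120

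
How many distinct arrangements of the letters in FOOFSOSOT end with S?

840

With the last slot taken by S, it remains to arrange the other 8 letters (FOOFOSOT).
Those 8 letters have F appearing twice and O appearing 4 times, giving (8)!/(4!·2!) = 840.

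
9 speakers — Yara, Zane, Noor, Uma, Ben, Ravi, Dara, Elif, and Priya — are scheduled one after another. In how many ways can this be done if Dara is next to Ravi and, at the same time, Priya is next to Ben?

20160

Treat {Dara,Ravi} as one block (2 orders) and {Priya,Ben} as another (2 orders).
That leaves 7 units to arrange: 2 × 2 × 7! = 4 × 5040 = 20160.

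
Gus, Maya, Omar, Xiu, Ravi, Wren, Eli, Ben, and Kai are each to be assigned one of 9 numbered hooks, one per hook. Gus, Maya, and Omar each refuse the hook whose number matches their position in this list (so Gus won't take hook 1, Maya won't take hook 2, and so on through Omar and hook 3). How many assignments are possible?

256320

Let Aᵢ (for i ∈ {1, 2, 3}) be the placements that put person i in their forbidden hook. Any j of these fix j positions, leaving (9−j)! ways to fill the rest, and there are C(3,j) ways to pick which j.
By inclusion–exclusion, the number of valid placements is Σ_{j=0}^{3} (−1)^j C(3,j)·(9−j)!.
Computing: 362880 − 120960 + 15120 − 720 = 256320.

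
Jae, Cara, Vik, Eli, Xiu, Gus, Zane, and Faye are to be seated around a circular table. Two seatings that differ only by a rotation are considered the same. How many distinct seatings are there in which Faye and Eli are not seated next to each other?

3600

All circular seatings of 8 people number (7)! = 5040.
Seatings with Faye beside Eli: treat them as a block with 2 internal orders, giving 2 × (6)! = 1440.
Subtracting, 5040 − 1440 = 3600.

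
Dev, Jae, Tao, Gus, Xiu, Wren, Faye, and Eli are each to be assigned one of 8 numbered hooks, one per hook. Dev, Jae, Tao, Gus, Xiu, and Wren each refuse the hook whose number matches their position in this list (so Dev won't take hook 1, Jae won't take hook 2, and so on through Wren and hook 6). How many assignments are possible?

Let Aᵢ (for 1 ≤ i ≤ 6) be the placements that put person i in their forbidden hook. Any j of these fix j positions, leaving (8−j)! ways to fill the rest, and there are C(6,j) ways to pick which j.
By inclusion–exclusion, the number of valid placements is Σ_{j=0}^{6} (−1)^j C(6,j)·(8−j)!.
Computing: 40320 − 30240 + 10800 − 2400 + 360 − 36 + 2 = 18806.

18806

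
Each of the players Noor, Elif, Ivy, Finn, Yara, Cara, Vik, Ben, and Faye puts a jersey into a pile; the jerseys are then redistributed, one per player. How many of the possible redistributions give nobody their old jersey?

133496

Let Aᵢ be the assignments in which player i gets their old jersey. We want the size of the complement of A₁∪…∪A_9.
By inclusion–exclusion this is Σ_{j=0}^{9} (−1)^j C(9,j)·(9−j)!.
Computing: 362880 − 362880 + 181440 − 60480 + 15120 − 3024 + 504 − 72 + 9 − 1 = 133496.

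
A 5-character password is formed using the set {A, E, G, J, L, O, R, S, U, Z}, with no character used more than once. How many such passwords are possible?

With no repetition, fill the 5 characters in order: 10 choices, then 9, down to 6.
10 × 9 × 8 × 7 × 6 = 30240.

30240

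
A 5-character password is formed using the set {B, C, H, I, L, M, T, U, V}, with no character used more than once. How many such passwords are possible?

Choose and order 5 of the 9 symbols: the first character has 9 options, the next 8, and so on down to 5.
That product is 9 × 8 × 7 × 6 × 5 = 15120.

15120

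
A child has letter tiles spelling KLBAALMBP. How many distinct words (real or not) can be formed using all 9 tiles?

45360

The 9 letters of KLBAALMBP have repeats: A appearing twice, B appearing twice, and L appearing twice.
So there are 9! / (2!·2!·2!) = 45360 distinguishable arrangements.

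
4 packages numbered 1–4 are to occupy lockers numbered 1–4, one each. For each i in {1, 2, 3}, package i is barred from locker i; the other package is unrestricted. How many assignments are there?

11

Let Aᵢ (for i ∈ {1, 2, 3}) be the placements that put package i in its forbidden locker. Any j of these fix j positions, leaving (4−j)! ways to fill the rest, and there are C(3,j) ways to pick which j.
By inclusion–exclusion, the number of valid placements is Σ_{j=0}^{3} (−1)^j C(3,j)·(4−j)!.
Computing: 24 − 18 + 6 − 1 = 11.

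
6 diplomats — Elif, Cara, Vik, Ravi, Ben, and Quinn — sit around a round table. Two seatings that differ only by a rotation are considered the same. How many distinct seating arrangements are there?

Fix one person's seat to break rotational symmetry; the remaining 5 people can be arranged in (5)! = 120 ways.

120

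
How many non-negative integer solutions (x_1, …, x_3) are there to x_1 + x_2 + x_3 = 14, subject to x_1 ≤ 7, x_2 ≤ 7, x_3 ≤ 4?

Ignoring the caps, the number of non-negative solutions to x_1+…+x_3 = 14 is C(16,2) = 120.
Subtract solutions that violate a single cap (substitute x_i' = x_i − (cap_i+1)): x_1 ≥ 8 gives C(8,2) = 28; x_2 ≥ 8 gives C(8,2) = 28; x_3 ≥ 5 gives C(11,2) = 55. Together 111.
Add back pairs where two caps are both exceeded: 0 + 3 + 3 = 6.
By inclusion–exclusion the count is 120 − 111 + 6 = 15.

15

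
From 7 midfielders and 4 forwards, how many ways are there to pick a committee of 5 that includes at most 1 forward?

161

Split by how many forwards are chosen (0 through 1).
Sum: C(4,0)·C(7,5) + C(4,1)·C(7,4) = 21 + 140 = 161.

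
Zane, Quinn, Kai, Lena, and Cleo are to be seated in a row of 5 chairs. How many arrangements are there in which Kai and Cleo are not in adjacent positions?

72

There are 5! = 120 arrangements in all. If Kai and Cleo are adjacent, merging them into one block gives 2·(4)! = 48 arrangements.
Complementary counting: 120 − 48 = 72.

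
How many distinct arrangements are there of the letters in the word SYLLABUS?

SYLLABUS has 8 letters with L appearing twice and S appearing twice.
Dividing 8! = 40320 by 2!·2! = 4 for the repeated letters gives 10080.

10080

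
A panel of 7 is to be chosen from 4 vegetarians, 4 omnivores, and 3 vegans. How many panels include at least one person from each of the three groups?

320

Total 7-person selections from all 11: C(11,7) = 330.
Subtract selections that omit an entire group: no vegetarians → C(7,7) = 1; no omnivores → C(7,7) = 1; no vegans → C(8,7) = 8.
Add back selections omitting two groups (i.e. drawn from a single group): C(4,7) + C(4,7) + C(3,7) = 0.
By inclusion–exclusion: 330 − 10 + 0 = 320.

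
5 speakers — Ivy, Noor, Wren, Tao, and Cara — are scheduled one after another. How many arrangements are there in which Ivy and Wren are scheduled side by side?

48

Place the 3 others and the Ivy-Wren pair as 4 objects in a line; the pair has 2 internal arrangements.
So the count is 2·(4)! = 48.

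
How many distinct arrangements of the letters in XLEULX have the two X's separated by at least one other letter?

There are 6!/(2!·2!) = 180 arrangements of XLEULX in total.
If the two X's are adjacent, glue them into one block, leaving 5 items to arrange: (5)!/(2!) = 60 ways.
Subtracting, 180 − 60 = 120 arrangements keep the X's apart.

120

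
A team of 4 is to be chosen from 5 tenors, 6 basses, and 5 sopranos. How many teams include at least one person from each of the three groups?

975

Unrestricted: C(16,4) = 1820 ways to pick any 4 of the 16.
Subtract selections that omit an entire group: no tenors → C(11,4) = 330; no basses → C(10,4) = 210; no sopranos → C(11,4) = 330.
Add back selections omitting two groups (i.e. drawn from a single group): C(5,4) + C(6,4) + C(5,4) = 25.
By inclusion–exclusion: 1820 − 870 + 25 = 975.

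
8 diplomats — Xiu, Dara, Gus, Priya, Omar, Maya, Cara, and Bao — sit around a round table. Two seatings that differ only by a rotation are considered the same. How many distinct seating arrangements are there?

5040

Around a circle, 8 distinct people have 8!/8 = (7)! = 5040 rotationally distinct seatings.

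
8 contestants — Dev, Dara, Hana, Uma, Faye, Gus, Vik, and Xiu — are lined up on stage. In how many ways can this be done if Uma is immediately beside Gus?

Place the 6 others and the Uma-Gus pair as 7 objects in a line; the pair has 2 internal arrangements.
So the count is 2·(7)! = 10080.

10080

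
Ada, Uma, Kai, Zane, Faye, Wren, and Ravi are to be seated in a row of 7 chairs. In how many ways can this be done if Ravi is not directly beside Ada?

3600

There are 7! = 5040 arrangements in all. If Ravi and Ada are adjacent, merging them into one block gives 2·(6)! = 1440 arrangements.
So 5040 − 1440 = 3600 arrangements keep them apart.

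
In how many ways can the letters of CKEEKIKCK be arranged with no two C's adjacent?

There are 9!/(4!·2!·2!) = 3780 arrangements of CKEEKIKCK in total.
Arrangements with the C's together: treat CC as one letter, giving (8)!/(4!·2!) = 840.
Hence 3780 − 840 = 2940.

2940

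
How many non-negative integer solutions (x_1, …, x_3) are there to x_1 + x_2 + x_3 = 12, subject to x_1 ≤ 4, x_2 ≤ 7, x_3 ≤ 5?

By stars and bars, unrestricted non-negative solutions to x_1+…+x_3 = 12 number C(12+2,2) = 91.
Subtract solutions that violate a single cap (substitute x_i' = x_i − (cap_i+1)): x_1 ≥ 5 gives C(9,2) = 36; x_2 ≥ 8 gives C(6,2) = 15; x_3 ≥ 6 gives C(8,2) = 28. Together 79.
Add back pairs where two caps are both exceeded: 0 + 3 + 0 = 3.
By inclusion–exclusion the count is 91 − 79 + 3 = 15.

15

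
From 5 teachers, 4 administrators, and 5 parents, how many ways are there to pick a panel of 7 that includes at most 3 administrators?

3312

Split by how many administrators are chosen (0 through 3).
Sum: C(4,0)·C(10,7) + C(4,1)·C(10,6) + C(4,2)·C(10,5) + C(4,3)·C(10,4) = 120 + 840 + 1512 + 840 = 3312.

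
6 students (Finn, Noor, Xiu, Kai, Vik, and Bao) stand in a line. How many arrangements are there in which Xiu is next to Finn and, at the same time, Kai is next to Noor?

Treat {Xiu,Finn} as one block (2 orders) and {Kai,Noor} as another (2 orders).
That leaves 4 units to arrange: 2 × 2 × 4! = 4 × 24 = 96.

96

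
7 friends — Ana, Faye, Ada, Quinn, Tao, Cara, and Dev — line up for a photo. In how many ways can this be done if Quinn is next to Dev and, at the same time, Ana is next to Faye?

Treat {Quinn,Dev} as one block (2 orders) and {Ana,Faye} as another (2 orders).
That leaves 5 units to arrange: 2 × 2 × 5! = 4 × 120 = 480.

480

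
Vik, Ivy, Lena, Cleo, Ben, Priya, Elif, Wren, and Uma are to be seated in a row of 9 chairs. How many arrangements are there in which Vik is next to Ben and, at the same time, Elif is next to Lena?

20160

Treat {Vik,Ben} as one block (2 orders) and {Elif,Lena} as another (2 orders).
That leaves 7 units to arrange: 2 × 2 × 7! = 4 × 5040 = 20160.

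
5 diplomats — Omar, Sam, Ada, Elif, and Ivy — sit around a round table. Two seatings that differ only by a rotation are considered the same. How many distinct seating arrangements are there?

Around a circle, 5 distinct people have 5!/5 = (4)! = 24 rotationally distinct seatings.

24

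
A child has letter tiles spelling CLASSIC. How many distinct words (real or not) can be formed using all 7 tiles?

1260

CLASSIC has 7 letters with C appearing twice and S appearing twice.
Dividing 7! = 5040 by 2!·2! = 4 for the repeated letters gives 1260.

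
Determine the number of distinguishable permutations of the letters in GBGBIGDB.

Letter multiplicities in GBGBIGDB: B×3, D×1, G×3, I×1.
The number of distinct arrangements is 8!/(3!·3!) = 40320/36 = 1120.

1120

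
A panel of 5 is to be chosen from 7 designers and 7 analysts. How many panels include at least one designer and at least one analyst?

Unrestricted: C(14,5) = 2002 ways to pick any 5 of the 14.
Subtract selections that omit an entire group: no designers → C(7,5) = 21; no analysts → C(7,5) = 21.
Both groups omitted at once is impossible, so 2002 − 42 = 1960.

1960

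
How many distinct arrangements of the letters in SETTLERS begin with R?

With the first slot taken by R, it remains to arrange the other 7 letters (SETTLES).
Those 7 letters have E appearing twice, S appearing twice, and T appearing twice, giving (7)!/(2!·2!·2!) = 630.

630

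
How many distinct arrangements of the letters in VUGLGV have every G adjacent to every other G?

Treat the 2 copies of G as a single block. The multiset to arrange is then {GG, L, U, V, V}, 5 items in all.
That gives (5)!/(2!) = 60 arrangements.

60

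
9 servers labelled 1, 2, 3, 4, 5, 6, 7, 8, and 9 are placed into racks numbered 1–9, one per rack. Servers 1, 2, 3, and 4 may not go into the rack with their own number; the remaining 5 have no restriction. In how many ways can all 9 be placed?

229080

Let Aᵢ (for 1 ≤ i ≤ 4) be the placements that put server i in its forbidden rack. Any j of these fix j positions, leaving (9−j)! ways to fill the rest, and there are C(4,j) ways to pick which j.
By inclusion–exclusion, the number of valid placements is Σ_{j=0}^{4} (−1)^j C(4,j)·(9−j)!.
Computing: 362880 − 161280 + 30240 − 2880 + 120 = 229080.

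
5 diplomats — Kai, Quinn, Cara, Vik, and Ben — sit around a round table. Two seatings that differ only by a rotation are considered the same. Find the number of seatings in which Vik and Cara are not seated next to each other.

12

All circular seatings of 5 people number (4)! = 24.
Those with Vik next to Cara: fuse the pair into one unit and seat 4 units around a circle — 2·(3)! = 12.
Subtracting, 24 − 12 = 12.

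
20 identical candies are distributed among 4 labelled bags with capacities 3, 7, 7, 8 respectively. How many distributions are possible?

52

Without the upper bounds there are C(23,3) = 1771 ways to split 20 among 4 bags.
Subtract solutions that violate a single cap (substitute x_i' = x_i − (cap_i+1)): x_1 ≥ 4 gives C(19,3) = 969; x_2 ≥ 8 gives C(15,3) = 455; x_3 ≥ 8 gives C(15,3) = 455; x_4 ≥ 9 gives C(14,3) = 364. Together 2243.
Add back pairs where two caps are both exceeded: 165 + 165 + 120 + 35 + 20 + 20 = 525.
Subtract triples: 1 + 0 + 0 + 0 = 1.
By inclusion–exclusion the count is 1771 − 2243 + 525 − 1 = 52.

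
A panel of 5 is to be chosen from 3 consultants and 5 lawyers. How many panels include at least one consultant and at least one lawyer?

55

Unrestricted: C(8,5) = 56 ways to pick any 5 of the 8.
Selections missing a whole group: no consultants → C(5,5) = 1; no lawyers → C(3,5) = 0.
Both groups omitted at once is impossible, so 56 − 1 = 55.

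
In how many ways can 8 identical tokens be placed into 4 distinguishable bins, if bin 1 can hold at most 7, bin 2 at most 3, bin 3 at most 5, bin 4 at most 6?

Ignoring the caps, the number of non-negative solutions to x_1+…+x_4 = 8 is C(11,3) = 165.
Subtract solutions that violate a single cap (substitute x_i' = x_i − (cap_i+1)): x_1 ≥ 8 gives C(3,3) = 1; x_2 ≥ 4 gives C(7,3) = 35; x_3 ≥ 6 gives C(5,3) = 10; x_4 ≥ 7 gives C(4,3) = 4. Together 50.
No two caps can be exceeded simultaneously, so the pair terms are all 0.
By inclusion–exclusion the count is 165 − 50 + 0 = 115.

115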